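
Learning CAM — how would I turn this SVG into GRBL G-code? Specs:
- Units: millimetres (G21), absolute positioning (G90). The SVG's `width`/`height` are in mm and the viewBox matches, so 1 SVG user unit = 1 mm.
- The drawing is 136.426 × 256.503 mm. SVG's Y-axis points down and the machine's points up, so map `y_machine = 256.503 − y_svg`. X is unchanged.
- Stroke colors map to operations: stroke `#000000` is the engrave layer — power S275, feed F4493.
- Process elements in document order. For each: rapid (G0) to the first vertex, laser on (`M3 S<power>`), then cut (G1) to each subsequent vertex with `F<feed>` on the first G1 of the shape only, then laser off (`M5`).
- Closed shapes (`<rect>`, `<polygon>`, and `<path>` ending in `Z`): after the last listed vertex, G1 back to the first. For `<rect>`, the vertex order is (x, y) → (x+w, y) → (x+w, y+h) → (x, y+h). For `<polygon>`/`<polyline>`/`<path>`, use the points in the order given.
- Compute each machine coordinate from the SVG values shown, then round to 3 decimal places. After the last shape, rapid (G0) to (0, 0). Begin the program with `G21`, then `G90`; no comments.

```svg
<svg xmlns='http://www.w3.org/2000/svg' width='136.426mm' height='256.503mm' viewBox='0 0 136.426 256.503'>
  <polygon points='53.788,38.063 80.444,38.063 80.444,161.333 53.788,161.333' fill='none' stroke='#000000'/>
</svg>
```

viewBox `0 0 136.426 256.503` with mm width/height → 1 unit = 1 mm. Flip: y_m = 256.503 − y_svg.

**Shape 1** — `<polygon>` rectangle, stroke `#000000` → engrave (S275, F4493). Machine vertices: (53.788,218.440) → (80.444,218.440) → (80.444,95.170) → (53.788,95.170) → (53.788,218.440). Closed: final G1 returns to the first vertex.

G21
G90
G0 X53.788 Y218.440
M3 S275
G1 X80.444 Y218.440 F4493
G1 X80.444 Y95.170
G1 X53.788 Y95.170
G1 X53.788 Y218.440
M5
G0 X0.000 Y0.000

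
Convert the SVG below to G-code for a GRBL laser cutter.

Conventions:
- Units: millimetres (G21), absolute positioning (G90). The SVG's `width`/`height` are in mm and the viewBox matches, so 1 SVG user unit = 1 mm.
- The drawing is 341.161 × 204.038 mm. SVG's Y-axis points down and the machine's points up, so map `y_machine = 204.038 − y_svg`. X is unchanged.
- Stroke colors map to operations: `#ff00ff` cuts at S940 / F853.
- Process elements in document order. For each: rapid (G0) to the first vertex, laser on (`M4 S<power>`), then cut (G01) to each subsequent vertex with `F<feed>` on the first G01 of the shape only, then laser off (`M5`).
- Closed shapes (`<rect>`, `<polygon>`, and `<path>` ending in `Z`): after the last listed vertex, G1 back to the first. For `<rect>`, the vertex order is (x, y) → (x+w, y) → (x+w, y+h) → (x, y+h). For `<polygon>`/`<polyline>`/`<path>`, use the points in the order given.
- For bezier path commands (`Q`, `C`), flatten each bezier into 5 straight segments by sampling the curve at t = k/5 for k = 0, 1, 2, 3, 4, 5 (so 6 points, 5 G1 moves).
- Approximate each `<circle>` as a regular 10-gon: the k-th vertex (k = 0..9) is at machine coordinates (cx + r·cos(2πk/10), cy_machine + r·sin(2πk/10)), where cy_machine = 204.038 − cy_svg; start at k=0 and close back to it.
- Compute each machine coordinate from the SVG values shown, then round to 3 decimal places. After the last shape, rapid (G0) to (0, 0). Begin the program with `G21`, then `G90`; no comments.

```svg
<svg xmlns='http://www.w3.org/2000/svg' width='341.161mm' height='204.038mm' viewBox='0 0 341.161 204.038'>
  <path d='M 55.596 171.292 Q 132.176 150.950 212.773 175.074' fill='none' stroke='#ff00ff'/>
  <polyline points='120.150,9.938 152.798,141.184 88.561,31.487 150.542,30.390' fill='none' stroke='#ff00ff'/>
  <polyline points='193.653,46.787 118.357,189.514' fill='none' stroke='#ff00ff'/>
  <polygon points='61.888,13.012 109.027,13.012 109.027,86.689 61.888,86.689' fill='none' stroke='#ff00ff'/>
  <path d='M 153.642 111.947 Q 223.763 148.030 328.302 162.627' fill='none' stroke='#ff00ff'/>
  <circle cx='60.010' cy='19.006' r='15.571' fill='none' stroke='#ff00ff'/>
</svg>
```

G21
G90
G0 X55.596 Y32.746
M4 S940
G01 X86.389 Y39.104 F853
G01 X117.503 Y41.905
G01 X148.938 Y41.149
G01 X180.695 Y36.835
G01 X212.773 Y28.964
M5
G0 X120.150 Y194.100
M4 S940
G01 X152.798 Y62.854 F853
G01 X88.561 Y172.551
G01 X150.542 Y173.648
M5
G0 X193.653 Y157.251
M4 S940
G01 X118.357 Y14.524 F853
M5
G0 X61.888 Y191.026
M4 S940
G01 X109.027 Y191.026 F853
G01 X109.027 Y117.349
G01 X61.888 Y117.349
G01 X61.888 Y191.026
M5
G0 X153.642 Y92.091
M4 S940
G01 X183.067 Y78.517 F853
G01 X215.246 Y66.662
G01 X250.178 Y56.526
G01 X287.863 Y48.109
G01 X328.302 Y41.411
M5
G0 X75.581 Y185.032
M4 S940
G01 X72.607 Y194.184 F853
G01 X64.822 Y199.841
G01 X55.198 Y199.841
G01 X47.413 Y194.184
G01 X44.439 Y185.032
G01 X47.413 Y175.880
G01 X55.198 Y170.223
G01 X64.822 Y170.223
G01 X72.607 Y175.880
G01 X75.581 Y185.032
M5
G0 X0.000 Y0.000

Since the viewBox matches the mm dimensions, user units are millimetres directly. The only transform is the Y-flip y_m = 204.038 − y_svg.

Shape 1 is a quadratic bezier drawn with `<path>`. Its stroke #ff00ff means cut at S940, F853. After flipping Y the toolpath is (55.596,32.746) → (86.389,39.104) → (117.503,41.905) → (148.938,41.149) → (180.695,36.835) → (212.773,28.964).

Shape 2 is a open polyline drawn with `<polyline>`. Its stroke #ff00ff means cut at S940, F853. After flipping Y the toolpath is (120.150,194.100) → (152.798,62.854) → (88.561,172.551) → (150.542,173.648).

Shape 3 is a line segment drawn with `<polyline>`. Its stroke #ff00ff means cut at S940, F853. After flipping Y the toolpath is (193.653,157.251) → (118.357,14.524).

Shape 4 is a rectangle drawn with `<polygon>`. Its stroke #ff00ff means cut at S940, F853. After flipping Y the toolpath is (61.888,191.026) → (109.027,191.026) → (109.027,117.349) → (61.888,117.349) → (61.888,191.026), returning to the start.

Shape 5 is a quadratic bezier drawn with `<path>`. Its stroke #ff00ff means cut at S940, F853. After flipping Y the toolpath is (153.642,92.091) → (183.067,78.517) → (215.246,66.662) → (250.178,56.526) → (287.863,48.109) → (328.302,41.411).

Shape 6 is a circle drawn with `<circle>`. Its stroke #ff00ff means cut at S940, F853. After flipping Y the toolpath is (75.581,185.032) → (72.607,194.184) → (64.822,199.841) → (55.198,199.841) → (47.413,194.184) → (44.439,185.032) → (47.413,175.880) → (55.198,170.223) → (64.822,170.223) → (72.607,175.880) → (75.581,185.032), returning to the start.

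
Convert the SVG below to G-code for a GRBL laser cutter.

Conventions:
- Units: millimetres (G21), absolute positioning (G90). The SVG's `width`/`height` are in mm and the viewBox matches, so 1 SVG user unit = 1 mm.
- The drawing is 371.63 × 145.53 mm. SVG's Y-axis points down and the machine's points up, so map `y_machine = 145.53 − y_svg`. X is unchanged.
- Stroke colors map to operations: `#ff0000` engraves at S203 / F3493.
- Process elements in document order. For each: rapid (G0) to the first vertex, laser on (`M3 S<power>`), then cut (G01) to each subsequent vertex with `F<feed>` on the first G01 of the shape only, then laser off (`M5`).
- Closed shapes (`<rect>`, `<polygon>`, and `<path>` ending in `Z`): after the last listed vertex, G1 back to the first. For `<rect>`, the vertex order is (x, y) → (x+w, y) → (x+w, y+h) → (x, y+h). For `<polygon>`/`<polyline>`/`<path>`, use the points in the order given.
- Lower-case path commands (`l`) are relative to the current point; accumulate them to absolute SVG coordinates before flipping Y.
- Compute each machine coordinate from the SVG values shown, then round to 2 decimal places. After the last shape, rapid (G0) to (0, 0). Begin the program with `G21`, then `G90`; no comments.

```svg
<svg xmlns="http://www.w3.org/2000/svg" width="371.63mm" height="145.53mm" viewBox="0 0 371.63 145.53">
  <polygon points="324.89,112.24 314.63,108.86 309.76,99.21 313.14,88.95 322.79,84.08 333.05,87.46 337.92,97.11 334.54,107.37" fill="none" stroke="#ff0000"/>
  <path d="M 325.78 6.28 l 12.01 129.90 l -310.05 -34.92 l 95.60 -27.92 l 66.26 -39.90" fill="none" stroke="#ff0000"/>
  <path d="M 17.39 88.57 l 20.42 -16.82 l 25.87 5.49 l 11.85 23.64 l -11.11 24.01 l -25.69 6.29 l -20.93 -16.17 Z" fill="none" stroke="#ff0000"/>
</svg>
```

G21
G90
G0 X324.89 Y33.29
M3 S203
G01 X314.63 Y36.67 F3493
G01 X309.76 Y46.32
G01 X313.14 Y56.58
G01 X322.79 Y61.45
G01 X333.05 Y58.07
G01 X337.92 Y48.42
G01 X334.54 Y38.16
G01 X324.89 Y33.29
M5
G0 X325.78 Y139.25
M3 S203
G01 X337.79 Y9.35 F3493
G01 X27.74 Y44.27
G01 X123.34 Y72.19
G01 X189.60 Y112.09
M5
G0 X17.39 Y56.96
M3 S203
G01 X37.81 Y73.78 F3493
G01 X63.68 Y68.29
G01 X75.53 Y44.65
G01 X64.42 Y20.64
G01 X38.73 Y14.35
G01 X17.80 Y30.52
G01 X17.39 Y56.96
M5
G0 X0.00 Y0.00

viewBox `0 0 371.63 145.53` with mm width/height → 1 unit = 1 mm. Flip: y_m = 145.53 − y_svg.

**Shape 1** — `<polygon>` regular polygon, stroke `#ff0000` → engrave (S203, F3493). Machine vertices: (324.89,33.29) → (314.63,36.67) → (309.76,46.32) → (313.14,56.58) → (322.79,61.45) → (333.05,58.07) → (337.92,48.42) → (334.54,38.16) → (324.89,33.29). Closed: final G1 returns to the first vertex.

**Shape 2** — `<path>` open polyline, stroke `#ff0000` → engrave (S203, F3493). Machine vertices: (325.78,139.25) → (337.79,9.35) → (27.74,44.27) → (123.34,72.19) → (189.60,112.09). Open path.

**Shape 3** — `<path>` regular polygon, stroke `#ff0000` → engrave (S203, F3493). Machine vertices: (17.39,56.96) → (37.81,73.78) → (63.68,68.29) → (75.53,44.65) → (64.42,20.64) → (38.73,14.35) → (17.80,30.52) → (17.39,56.96). Closed: final G1 returns to the first vertex.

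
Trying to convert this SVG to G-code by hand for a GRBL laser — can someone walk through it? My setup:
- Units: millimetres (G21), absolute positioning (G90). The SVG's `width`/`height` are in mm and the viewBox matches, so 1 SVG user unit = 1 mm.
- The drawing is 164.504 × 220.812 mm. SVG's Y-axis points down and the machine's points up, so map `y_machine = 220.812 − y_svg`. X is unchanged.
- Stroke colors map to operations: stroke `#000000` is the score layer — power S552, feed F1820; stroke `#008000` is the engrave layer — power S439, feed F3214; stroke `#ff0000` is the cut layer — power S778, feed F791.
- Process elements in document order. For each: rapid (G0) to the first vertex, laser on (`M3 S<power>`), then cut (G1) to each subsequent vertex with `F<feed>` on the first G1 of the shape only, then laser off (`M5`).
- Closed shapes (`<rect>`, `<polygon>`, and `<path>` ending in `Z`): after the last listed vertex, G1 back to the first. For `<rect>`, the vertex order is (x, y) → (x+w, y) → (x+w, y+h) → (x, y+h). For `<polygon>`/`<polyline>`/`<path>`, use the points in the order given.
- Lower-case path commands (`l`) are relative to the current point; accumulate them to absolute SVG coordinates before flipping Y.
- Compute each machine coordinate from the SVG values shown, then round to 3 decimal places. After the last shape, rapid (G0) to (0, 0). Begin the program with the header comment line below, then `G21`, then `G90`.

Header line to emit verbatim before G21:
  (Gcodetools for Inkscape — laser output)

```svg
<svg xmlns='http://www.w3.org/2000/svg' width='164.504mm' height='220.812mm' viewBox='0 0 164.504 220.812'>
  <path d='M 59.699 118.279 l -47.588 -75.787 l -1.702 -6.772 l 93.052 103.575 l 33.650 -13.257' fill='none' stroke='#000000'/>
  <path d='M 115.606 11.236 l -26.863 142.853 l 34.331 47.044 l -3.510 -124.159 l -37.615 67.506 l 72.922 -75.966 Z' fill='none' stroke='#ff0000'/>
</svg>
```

Since the viewBox matches the mm dimensions, user units are millimetres directly. The only transform is the Y-flip y_m = 220.812 − y_svg.

Shape 1 is a open polyline drawn with `<path>`. Its stroke #000000 means score at S552, F1820. After flipping Y the toolpath is (59.699,102.533) → (12.111,178.320) → (10.409,185.092) → (103.461,81.517) → (137.111,94.774).

Shape 2 is a closed polygon drawn with `<path>`. Its stroke #ff0000 means cut at S778, F791. After flipping Y the toolpath is (115.606,209.576) → (88.743,66.723) → (123.074,19.679) → (119.564,143.838) → (81.949,76.332) → (154.871,152.298) → (115.606,209.576), returning to the start.

(Gcodetools for Inkscape — laser output)
G21
G90
G0 X59.699 Y102.533
M3 S552
G1 X12.111 Y178.320 F1820
G1 X10.409 Y185.092
G1 X103.461 Y81.517
G1 X137.111 Y94.774
M5
G0 X115.606 Y209.576
M3 S778
G1 X88.743 Y66.723 F791
G1 X123.074 Y19.679
G1 X119.564 Y143.838
G1 X81.949 Y76.332
G1 X154.871 Y152.298
G1 X115.606 Y209.576
M5
G0 X0.000 Y0.000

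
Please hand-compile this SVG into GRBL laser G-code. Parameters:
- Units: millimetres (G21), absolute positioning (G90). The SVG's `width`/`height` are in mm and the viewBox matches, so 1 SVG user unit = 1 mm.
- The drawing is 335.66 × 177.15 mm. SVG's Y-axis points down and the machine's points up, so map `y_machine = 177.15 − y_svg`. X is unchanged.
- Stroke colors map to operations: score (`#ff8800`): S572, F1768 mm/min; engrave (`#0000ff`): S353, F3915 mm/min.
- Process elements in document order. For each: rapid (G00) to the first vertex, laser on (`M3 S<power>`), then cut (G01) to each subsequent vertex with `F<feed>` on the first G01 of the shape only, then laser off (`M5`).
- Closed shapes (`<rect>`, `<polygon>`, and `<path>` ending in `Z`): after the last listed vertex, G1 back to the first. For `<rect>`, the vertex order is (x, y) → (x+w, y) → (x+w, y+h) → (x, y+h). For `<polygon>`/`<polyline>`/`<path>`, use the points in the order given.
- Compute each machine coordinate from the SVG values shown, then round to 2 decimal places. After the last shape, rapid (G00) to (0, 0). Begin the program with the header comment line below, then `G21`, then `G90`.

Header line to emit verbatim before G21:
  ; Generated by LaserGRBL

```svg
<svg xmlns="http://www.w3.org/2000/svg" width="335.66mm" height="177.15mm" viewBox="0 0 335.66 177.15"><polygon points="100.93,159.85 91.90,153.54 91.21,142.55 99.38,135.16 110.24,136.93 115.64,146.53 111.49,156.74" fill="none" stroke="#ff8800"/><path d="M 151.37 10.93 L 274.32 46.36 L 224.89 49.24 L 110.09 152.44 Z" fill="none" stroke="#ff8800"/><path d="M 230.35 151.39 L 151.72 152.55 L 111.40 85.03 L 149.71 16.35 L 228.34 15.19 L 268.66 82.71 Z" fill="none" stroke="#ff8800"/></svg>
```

1 u = 1 mm; y_m = 177.15 − y.

[1] `<polygon>` regular polygon, #ff8800→score S572 F1768: (100.93,17.30) → (91.90,23.61) → (91.21,34.60) → (99.38,41.99) → (110.24,40.22) → (115.64,30.62) → (111.49,20.41) → (100.93,17.30) (closed)

[2] `<path>` closed polygon, #ff8800→score S572 F1768: (151.37,166.22) → (274.32,130.79) → (224.89,127.91) → (110.09,24.71) → (151.37,166.22) (closed)

[3] `<path>` regular polygon, #ff8800→score S572 F1768: (230.35,25.76) → (151.72,24.60) → (111.40,92.12) → (149.71,160.80) → (228.34,161.96) → (268.66,94.44) → (230.35,25.76) (closed)

; Generated by LaserGRBL
G21
G90
G00 X100.93 Y17.30
M3 S572
G01 X91.90 Y23.61 F1768
G01 X91.21 Y34.60
G01 X99.38 Y41.99
G01 X110.24 Y40.22
G01 X115.64 Y30.62
G01 X111.49 Y20.41
G01 X100.93 Y17.30
M5
G00 X151.37 Y166.22
M3 S572
G01 X274.32 Y130.79 F1768
G01 X224.89 Y127.91
G01 X110.09 Y24.71
G01 X151.37 Y166.22
M5
G00 X230.35 Y25.76
M3 S572
G01 X151.72 Y24.60 F1768
G01 X111.40 Y92.12
G01 X149.71 Y160.80
G01 X228.34 Y161.96
G01 X268.66 Y94.44
G01 X230.35 Y25.76
M5
G00 X0.00 Y0.00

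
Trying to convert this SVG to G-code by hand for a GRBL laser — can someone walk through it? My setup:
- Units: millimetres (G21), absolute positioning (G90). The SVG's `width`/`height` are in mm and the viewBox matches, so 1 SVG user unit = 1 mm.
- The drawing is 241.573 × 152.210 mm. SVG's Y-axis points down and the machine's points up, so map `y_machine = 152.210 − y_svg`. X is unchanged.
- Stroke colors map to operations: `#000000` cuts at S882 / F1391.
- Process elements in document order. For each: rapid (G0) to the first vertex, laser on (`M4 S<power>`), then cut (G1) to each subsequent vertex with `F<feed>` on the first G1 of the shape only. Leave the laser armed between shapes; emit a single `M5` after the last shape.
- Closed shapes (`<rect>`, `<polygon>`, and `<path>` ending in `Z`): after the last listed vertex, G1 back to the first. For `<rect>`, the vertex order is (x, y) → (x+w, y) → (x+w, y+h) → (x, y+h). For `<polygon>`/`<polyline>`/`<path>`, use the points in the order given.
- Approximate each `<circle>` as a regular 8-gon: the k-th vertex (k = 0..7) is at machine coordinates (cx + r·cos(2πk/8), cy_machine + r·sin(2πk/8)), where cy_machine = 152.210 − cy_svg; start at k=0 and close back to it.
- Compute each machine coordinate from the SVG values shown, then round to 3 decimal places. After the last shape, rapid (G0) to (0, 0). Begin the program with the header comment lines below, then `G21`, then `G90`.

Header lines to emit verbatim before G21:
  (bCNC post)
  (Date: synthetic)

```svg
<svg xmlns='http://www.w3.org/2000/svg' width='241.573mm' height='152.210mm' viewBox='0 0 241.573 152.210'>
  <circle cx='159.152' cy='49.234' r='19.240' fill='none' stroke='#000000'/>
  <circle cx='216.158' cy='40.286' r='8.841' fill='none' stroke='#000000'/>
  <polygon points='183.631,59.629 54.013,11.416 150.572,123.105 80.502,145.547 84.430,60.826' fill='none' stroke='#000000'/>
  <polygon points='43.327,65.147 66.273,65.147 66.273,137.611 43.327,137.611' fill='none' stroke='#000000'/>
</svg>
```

1 u = 1 mm; y_m = 152.210 − y.

[1] `<circle>` circle, #000000→cut S882 F1391: (178.392,102.976) → (172.757,116.581) → (159.152,122.216) → (145.547,116.581) → (139.912,102.976) → (145.547,89.371) → (159.152,83.736) → (172.757,89.371) → (178.392,102.976) (closed)

[2] `<circle>` circle, #000000→cut S882 F1391: (224.999,111.924) → (222.410,118.176) → (216.158,120.765) → (209.906,118.176) → (207.317,111.924) → (209.906,105.672) → (216.158,103.083) → (222.410,105.672) → (224.999,111.924) (closed)

[3] `<polygon>` closed polygon, #000000→cut S882 F1391: (183.631,92.581) → (54.013,140.794) → (150.572,29.105) → (80.502,6.663) → (84.430,91.384) → (183.631,92.581) (closed)

[4] `<polygon>` rectangle, #000000→cut S882 F1391: (43.327,87.063) → (66.273,87.063) → (66.273,14.599) → (43.327,14.599) → (43.327,87.063) (closed)

(bCNC post)
(Date: synthetic)
G21
G90
G0 X178.392 Y102.976
M4 S882
G1 X172.757 Y116.581 F1391
G1 X159.152 Y122.216
G1 X145.547 Y116.581
G1 X139.912 Y102.976
G1 X145.547 Y89.371
G1 X159.152 Y83.736
G1 X172.757 Y89.371
G1 X178.392 Y102.976
G0 X224.999 Y111.924
M4 S882
G1 X222.410 Y118.176 F1391
G1 X216.158 Y120.765
G1 X209.906 Y118.176
G1 X207.317 Y111.924
G1 X209.906 Y105.672
G1 X216.158 Y103.083
G1 X222.410 Y105.672
G1 X224.999 Y111.924
G0 X183.631 Y92.581
M4 S882
G1 X54.013 Y140.794 F1391
G1 X150.572 Y29.105
G1 X80.502 Y6.663
G1 X84.430 Y91.384
G1 X183.631 Y92.581
G0 X43.327 Y87.063
M4 S882
G1 X66.273 Y87.063 F1391
G1 X66.273 Y14.599
G1 X43.327 Y14.599
G1 X43.327 Y87.063
M5
G0 X0.000 Y0.000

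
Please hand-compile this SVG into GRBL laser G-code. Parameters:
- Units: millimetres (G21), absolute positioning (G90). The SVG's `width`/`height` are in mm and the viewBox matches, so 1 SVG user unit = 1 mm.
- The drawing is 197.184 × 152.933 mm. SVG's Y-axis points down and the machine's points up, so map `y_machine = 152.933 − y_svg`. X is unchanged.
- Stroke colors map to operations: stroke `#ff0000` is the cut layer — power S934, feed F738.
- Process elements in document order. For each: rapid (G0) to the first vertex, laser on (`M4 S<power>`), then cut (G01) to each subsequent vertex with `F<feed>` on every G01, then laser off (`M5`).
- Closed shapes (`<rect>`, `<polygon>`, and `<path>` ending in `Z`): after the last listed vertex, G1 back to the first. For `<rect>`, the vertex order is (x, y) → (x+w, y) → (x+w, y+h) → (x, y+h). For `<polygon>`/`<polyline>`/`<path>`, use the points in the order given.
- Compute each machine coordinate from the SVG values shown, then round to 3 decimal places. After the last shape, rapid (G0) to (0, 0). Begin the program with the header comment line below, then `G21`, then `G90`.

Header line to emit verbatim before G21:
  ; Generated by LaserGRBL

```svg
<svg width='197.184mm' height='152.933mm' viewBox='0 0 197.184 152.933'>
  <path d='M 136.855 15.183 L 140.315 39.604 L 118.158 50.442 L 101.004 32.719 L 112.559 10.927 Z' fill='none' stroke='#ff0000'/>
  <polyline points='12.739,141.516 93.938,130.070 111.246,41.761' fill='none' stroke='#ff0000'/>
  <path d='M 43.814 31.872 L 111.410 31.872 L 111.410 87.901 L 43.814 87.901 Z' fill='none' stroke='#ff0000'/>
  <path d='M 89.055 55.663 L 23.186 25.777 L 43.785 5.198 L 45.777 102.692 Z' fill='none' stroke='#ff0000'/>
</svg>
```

1 u = 1 mm; y_m = 152.933 − y.

[1] `<path>` regular polygon, #ff0000→cut S934 F738: (136.855,137.750) → (140.315,113.329) → (118.158,102.491) → (101.004,120.214) → (112.559,142.006) → (136.855,137.750) (closed)

[2] `<polyline>` open polyline, #ff0000→cut S934 F738: (12.739,11.417) → (93.938,22.863) → (111.246,111.172)

[3] `<path>` rectangle, #ff0000→cut S934 F738: (43.814,121.061) → (111.410,121.061) → (111.410,65.032) → (43.814,65.032) → (43.814,121.061) (closed)

[4] `<path>` closed polygon, #ff0000→cut S934 F738: (89.055,97.270) → (23.186,127.156) → (43.785,147.735) → (45.777,50.241) → (89.055,97.270) (closed)

; Generated by LaserGRBL
G21
G90
G0 X136.855 Y137.750
M4 S934
G01 X140.315 Y113.329 F738
G01 X118.158 Y102.491 F738
G01 X101.004 Y120.214 F738
G01 X112.559 Y142.006 F738
G01 X136.855 Y137.750 F738
M5
G0 X12.739 Y11.417
M4 S934
G01 X93.938 Y22.863 F738
G01 X111.246 Y111.172 F738
M5
G0 X43.814 Y121.061
M4 S934
G01 X111.410 Y121.061 F738
G01 X111.410 Y65.032 F738
G01 X43.814 Y65.032 F738
G01 X43.814 Y121.061 F738
M5
G0 X89.055 Y97.270
M4 S934
G01 X23.186 Y127.156 F738
G01 X43.785 Y147.735 F738
G01 X45.777 Y50.241 F738
G01 X89.055 Y97.270 F738
M5
G0 X0.000 Y0.000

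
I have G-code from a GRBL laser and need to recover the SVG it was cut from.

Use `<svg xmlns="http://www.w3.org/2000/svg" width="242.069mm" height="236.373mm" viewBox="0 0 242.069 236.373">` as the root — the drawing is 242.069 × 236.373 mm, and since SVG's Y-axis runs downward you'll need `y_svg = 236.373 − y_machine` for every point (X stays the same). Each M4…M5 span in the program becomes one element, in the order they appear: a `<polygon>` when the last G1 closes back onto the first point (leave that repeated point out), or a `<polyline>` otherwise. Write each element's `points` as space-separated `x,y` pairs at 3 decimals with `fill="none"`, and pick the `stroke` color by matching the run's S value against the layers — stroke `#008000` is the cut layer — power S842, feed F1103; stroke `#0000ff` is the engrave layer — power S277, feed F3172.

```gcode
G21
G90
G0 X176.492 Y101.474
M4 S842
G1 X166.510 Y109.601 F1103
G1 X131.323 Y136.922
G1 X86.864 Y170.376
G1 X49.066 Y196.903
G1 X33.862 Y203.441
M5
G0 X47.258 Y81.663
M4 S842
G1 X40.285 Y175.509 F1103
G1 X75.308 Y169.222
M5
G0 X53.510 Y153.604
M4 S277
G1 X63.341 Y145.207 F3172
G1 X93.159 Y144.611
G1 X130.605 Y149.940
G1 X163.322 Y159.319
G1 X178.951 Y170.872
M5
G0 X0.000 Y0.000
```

Machine Y-up, SVG Y-down with viewBox height 236.373, so y_svg = 236.373 − y_machine; X carries over.

Run 1: S842 ⇒ cut layer `#008000`. The run is open, so emit a `<polyline>` with points (Y-flipped): 176.492,134.899 166.510,126.772 131.323,99.451 86.864,65.997 49.066,39.470 33.862,32.932.

Run 2: power S842 maps to stroke `#008000` (cut). The run is open, so emit a `<polyline>` with points (Y-flipped): 47.258,154.710 40.285,60.864 75.308,67.151.

Run 3: S277 ⇒ engrave layer `#0000ff`. The run is open, so emit a `<polyline>` with points (Y-flipped): 53.510,82.769 63.341,91.166 93.159,91.762 130.605,86.433 163.322,77.054 178.951,65.501.

<svg xmlns="http://www.w3.org/2000/svg" width="242.069mm" height="236.373mm" viewBox="0 0 242.069 236.373">
  <polyline points="176.492,134.899 166.510,126.772 131.323,99.451 86.864,65.997 49.066,39.470 33.862,32.932" fill="none" stroke="#008000"/>
  <polyline points="47.258,154.710 40.285,60.864 75.308,67.151" fill="none" stroke="#008000"/>
  <polyline points="53.510,82.769 63.341,91.166 93.159,91.762 130.605,86.433 163.322,77.054 178.951,65.501" fill="none" stroke="#0000ff"/>
</svg>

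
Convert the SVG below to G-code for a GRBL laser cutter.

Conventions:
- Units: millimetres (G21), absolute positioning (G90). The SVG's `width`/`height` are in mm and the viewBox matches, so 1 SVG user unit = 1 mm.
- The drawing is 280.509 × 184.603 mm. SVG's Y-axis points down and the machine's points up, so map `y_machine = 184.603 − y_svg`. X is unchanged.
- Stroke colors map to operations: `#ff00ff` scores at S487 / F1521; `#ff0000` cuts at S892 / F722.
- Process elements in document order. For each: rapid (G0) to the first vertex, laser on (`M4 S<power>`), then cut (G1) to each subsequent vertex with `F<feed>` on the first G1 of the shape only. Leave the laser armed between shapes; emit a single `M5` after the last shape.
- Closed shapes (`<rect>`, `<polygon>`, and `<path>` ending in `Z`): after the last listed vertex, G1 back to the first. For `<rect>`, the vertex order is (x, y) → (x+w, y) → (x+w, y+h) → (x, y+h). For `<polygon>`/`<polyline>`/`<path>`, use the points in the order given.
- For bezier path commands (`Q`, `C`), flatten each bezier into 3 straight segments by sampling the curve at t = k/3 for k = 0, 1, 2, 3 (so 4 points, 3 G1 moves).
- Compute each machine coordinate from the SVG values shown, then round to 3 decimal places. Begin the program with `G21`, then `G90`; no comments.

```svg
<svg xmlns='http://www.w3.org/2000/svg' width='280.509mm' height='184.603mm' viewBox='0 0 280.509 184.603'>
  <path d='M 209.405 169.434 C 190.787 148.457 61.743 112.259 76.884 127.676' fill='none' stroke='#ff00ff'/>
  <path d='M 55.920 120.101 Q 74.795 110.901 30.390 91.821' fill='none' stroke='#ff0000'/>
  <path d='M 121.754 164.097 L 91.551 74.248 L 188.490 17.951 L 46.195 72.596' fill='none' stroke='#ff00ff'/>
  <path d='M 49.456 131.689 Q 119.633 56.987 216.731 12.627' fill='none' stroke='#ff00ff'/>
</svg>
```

viewBox `0 0 280.509 184.603` with mm width/height → 1 unit = 1 mm. Flip: y_m = 184.603 − y_svg.

**Shape 1** — `<path>` cubic bezier, stroke `#ff00ff` → score (S487, F1521). Control points (SVG): P0=(209.405,169.434), P1=(190.787,148.457), P2=(61.743,112.259), P3=(76.884,127.676); sampled at t=k/3. Machine vertices: (209.405,15.169) → (163.408,38.744) → (100.375,57.614) → (76.884,56.927). Open path.

**Shape 2** — `<path>` quadratic bezier, stroke `#ff0000` → cut (S892, F722). Control points (SVG): P0=(55.920,120.101), P1=(74.795,110.901), P2=(30.390,91.821); sampled at t=k/3. Machine vertices: (55.920,64.502) → (61.472,71.733) → (52.962,81.160) → (30.390,92.782). Open path.

**Shape 3** — `<path>` open polyline, stroke `#ff00ff` → score (S487, F1521). Machine vertices: (121.754,20.506) → (91.551,110.355) → (188.490,166.652) → (46.195,112.007). Open path.

**Shape 4** — `<path>` quadratic bezier, stroke `#ff00ff` → score (S487, F1521). Control points (SVG): P0=(49.456,131.689), P1=(119.633,56.987), P2=(216.731,12.627); sampled at t=k/3. Machine vertices: (49.456,52.914) → (99.232,99.344) → (154.990,139.031) → (216.731,171.976). Open path.

G21
G90
G0 X209.405 Y15.169
M4 S487
G1 X163.408 Y38.744 F1521
G1 X100.375 Y57.614
G1 X76.884 Y56.927
G0 X55.920 Y64.502
M4 S892
G1 X61.472 Y71.733 F722
G1 X52.962 Y81.160
G1 X30.390 Y92.782
G0 X121.754 Y20.506
M4 S487
G1 X91.551 Y110.355 F1521
G1 X188.490 Y166.652
G1 X46.195 Y112.007
G0 X49.456 Y52.914
M4 S487
G1 X99.232 Y99.344 F1521
G1 X154.990 Y139.031
G1 X216.731 Y171.976
M5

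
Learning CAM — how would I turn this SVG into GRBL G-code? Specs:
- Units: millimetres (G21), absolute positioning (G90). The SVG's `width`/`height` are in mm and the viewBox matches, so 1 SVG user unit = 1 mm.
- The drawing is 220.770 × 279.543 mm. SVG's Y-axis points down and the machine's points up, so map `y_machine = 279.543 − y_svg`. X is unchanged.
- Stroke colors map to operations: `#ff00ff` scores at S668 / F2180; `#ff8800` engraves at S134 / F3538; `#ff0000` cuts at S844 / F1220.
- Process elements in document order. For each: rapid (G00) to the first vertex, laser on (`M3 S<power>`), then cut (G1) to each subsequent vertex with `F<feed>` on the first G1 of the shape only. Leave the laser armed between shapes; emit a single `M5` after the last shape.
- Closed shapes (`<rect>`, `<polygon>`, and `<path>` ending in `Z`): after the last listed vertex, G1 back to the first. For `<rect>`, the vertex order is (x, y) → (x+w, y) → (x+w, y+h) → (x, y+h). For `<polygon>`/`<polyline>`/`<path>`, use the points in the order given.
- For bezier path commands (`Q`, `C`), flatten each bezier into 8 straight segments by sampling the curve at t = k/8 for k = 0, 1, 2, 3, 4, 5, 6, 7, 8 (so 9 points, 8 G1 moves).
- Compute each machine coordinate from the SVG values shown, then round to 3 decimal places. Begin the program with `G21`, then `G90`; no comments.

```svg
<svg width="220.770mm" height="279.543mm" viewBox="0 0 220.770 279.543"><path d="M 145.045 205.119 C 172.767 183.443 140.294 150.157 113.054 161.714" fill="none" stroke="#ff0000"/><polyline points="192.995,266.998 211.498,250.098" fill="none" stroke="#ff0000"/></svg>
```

Since the viewBox matches the mm dimensions, user units are millimetres directly. The only transform is the Y-flip y_m = 279.543 − y_svg.

Shape 1 is a cubic bezier drawn with `<path>`. Its stroke #ff0000 means cut at S844, F1220. After flipping Y the toolpath is (145.045,74.424) → (152.747,82.986) → (155.572,91.976) → (154.288,100.730) → (149.660,108.589) → (142.456,114.889) → (133.443,118.971) → (123.387,120.171) → (113.054,117.829).

Shape 2 is a line segment drawn with `<polyline>`. Its stroke #ff0000 means cut at S844, F1220. After flipping Y the toolpath is (192.995,12.545) → (211.498,29.445).

G21
G90
G00 X145.045 Y74.424
M3 S844
G1 X152.747 Y82.986 F1220
G1 X155.572 Y91.976
G1 X154.288 Y100.730
G1 X149.660 Y108.589
G1 X142.456 Y114.889
G1 X133.443 Y118.971
G1 X123.387 Y120.171
G1 X113.054 Y117.829
G00 X192.995 Y12.545
M3 S844
G1 X211.498 Y29.445 F1220
M5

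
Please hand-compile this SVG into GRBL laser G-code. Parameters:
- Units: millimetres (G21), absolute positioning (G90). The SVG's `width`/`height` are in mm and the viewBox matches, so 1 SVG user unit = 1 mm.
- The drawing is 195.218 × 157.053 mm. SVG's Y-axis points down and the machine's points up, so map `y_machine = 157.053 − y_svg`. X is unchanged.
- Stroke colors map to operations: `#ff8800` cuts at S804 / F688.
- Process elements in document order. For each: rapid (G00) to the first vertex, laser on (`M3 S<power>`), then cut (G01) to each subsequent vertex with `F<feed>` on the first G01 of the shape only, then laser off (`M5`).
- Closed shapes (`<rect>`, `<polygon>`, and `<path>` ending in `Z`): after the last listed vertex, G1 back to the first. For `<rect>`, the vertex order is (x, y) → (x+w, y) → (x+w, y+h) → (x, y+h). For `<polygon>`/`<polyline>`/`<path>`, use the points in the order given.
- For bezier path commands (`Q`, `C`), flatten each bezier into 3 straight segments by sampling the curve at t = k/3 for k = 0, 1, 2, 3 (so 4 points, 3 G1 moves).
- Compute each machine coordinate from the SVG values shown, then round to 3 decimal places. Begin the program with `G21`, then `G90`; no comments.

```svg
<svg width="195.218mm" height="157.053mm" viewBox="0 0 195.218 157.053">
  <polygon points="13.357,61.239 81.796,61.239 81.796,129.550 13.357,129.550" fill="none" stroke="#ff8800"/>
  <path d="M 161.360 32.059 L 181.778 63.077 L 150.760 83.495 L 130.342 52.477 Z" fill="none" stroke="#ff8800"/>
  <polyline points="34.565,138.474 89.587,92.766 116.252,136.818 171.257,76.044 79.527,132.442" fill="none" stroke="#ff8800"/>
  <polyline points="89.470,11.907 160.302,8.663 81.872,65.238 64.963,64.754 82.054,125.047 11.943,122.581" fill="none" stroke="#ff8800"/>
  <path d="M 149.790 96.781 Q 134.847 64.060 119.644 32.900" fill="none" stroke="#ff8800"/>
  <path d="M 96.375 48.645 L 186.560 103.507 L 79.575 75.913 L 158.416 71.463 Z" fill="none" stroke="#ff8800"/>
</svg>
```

G21
G90
G00 X13.357 Y95.814
M3 S804
G01 X81.796 Y95.814 F688
G01 X81.796 Y27.503
G01 X13.357 Y27.503
G01 X13.357 Y95.814
M5
G00 X161.360 Y124.994
M3 S804
G01 X181.778 Y93.976 F688
G01 X150.760 Y73.558
G01 X130.342 Y104.576
G01 X161.360 Y124.994
M5
G00 X34.565 Y18.579
M3 S804
G01 X89.587 Y64.287 F688
G01 X116.252 Y20.235
G01 X171.257 Y81.009
G01 X79.527 Y24.611
M5
G00 X89.470 Y145.146
M3 S804
G01 X160.302 Y148.390 F688
G01 X81.872 Y91.815
G01 X64.963 Y92.299
G01 X82.054 Y32.006
G01 X11.943 Y34.472
M5
G00 X149.790 Y60.272
M3 S804
G01 X139.799 Y81.913 F688
G01 X129.750 Y103.206
G01 X119.644 Y124.153
M5
G00 X96.375 Y108.408
M3 S804
G01 X186.560 Y53.546 F688
G01 X79.575 Y81.140
G01 X158.416 Y85.590
G01 X96.375 Y108.408
M5

Since the viewBox matches the mm dimensions, user units are millimetres directly. The only transform is the Y-flip y_m = 157.053 − y_svg.

Shape 1 is a rectangle drawn with `<polygon>`. Its stroke #ff8800 means cut at S804, F688. After flipping Y the toolpath is (13.357,95.814) → (81.796,95.814) → (81.796,27.503) → (13.357,27.503) → (13.357,95.814), returning to the start.

Shape 2 is a regular polygon drawn with `<path>`. Its stroke #ff8800 means cut at S804, F688. After flipping Y the toolpath is (161.360,124.994) → (181.778,93.976) → (150.760,73.558) → (130.342,104.576) → (161.360,124.994), returning to the start.

Shape 3 is a open polyline drawn with `<polyline>`. Its stroke #ff8800 means cut at S804, F688. After flipping Y the toolpath is (34.565,18.579) → (89.587,64.287) → (116.252,20.235) → (171.257,81.009) → (79.527,24.611).

Shape 4 is a open polyline drawn with `<polyline>`. Its stroke #ff8800 means cut at S804, F688. After flipping Y the toolpath is (89.470,145.146) → (160.302,148.390) → (81.872,91.815) → (64.963,92.299) → (82.054,32.006) → (11.943,34.472).

Shape 5 is a quadratic bezier drawn with `<path>`. Its stroke #ff8800 means cut at S804, F688. After flipping Y the toolpath is (149.790,60.272) → (139.799,81.913) → (129.750,103.206) → (119.644,124.153).

Shape 6 is a closed polygon drawn with `<path>`. Its stroke #ff8800 means cut at S804, F688. After flipping Y the toolpath is (96.375,108.408) → (186.560,53.546) → (79.575,81.140) → (158.416,85.590) → (96.375,108.408), returning to the start.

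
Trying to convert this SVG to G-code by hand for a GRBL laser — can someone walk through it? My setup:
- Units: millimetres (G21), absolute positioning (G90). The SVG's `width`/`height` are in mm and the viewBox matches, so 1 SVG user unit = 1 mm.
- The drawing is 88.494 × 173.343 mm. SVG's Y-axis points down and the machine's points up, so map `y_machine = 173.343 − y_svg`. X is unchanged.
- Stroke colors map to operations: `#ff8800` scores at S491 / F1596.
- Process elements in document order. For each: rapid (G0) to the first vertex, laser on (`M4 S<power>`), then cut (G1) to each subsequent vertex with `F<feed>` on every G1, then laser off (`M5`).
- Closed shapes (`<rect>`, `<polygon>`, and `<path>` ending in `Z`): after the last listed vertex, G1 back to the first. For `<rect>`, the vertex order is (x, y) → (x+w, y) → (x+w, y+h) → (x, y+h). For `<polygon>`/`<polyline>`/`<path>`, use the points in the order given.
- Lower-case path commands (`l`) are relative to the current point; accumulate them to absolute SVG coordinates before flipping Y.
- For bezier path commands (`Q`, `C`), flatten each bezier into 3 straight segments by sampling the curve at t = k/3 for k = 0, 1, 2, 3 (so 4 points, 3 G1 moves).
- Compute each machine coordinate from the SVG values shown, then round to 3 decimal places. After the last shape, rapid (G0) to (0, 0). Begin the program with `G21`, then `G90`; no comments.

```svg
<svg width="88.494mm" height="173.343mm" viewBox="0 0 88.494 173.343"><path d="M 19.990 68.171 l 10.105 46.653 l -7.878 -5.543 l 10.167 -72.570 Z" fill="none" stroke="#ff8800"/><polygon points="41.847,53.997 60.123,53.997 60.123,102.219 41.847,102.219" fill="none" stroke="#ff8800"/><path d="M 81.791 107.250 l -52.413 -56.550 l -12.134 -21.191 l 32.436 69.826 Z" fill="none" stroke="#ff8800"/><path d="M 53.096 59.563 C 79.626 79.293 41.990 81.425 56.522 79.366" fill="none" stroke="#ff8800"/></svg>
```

G21
G90
G0 X19.990 Y105.172
M4 S491
G1 X30.095 Y58.519 F1596
G1 X22.217 Y64.062 F1596
G1 X32.384 Y136.632 F1596
G1 X19.990 Y105.172 F1596
M5
G0 X41.847 Y119.346
M4 S491
G1 X60.123 Y119.346 F1596
G1 X60.123 Y71.124 F1596
G1 X41.847 Y71.124 F1596
G1 X41.847 Y119.346 F1596
M5
G0 X81.791 Y66.093
M4 S491
G1 X29.378 Y122.643 F1596
G1 X17.244 Y143.834 F1596
G1 X49.680 Y74.008 F1596
G1 X81.791 Y66.093 F1596
M5
G0 X53.096 Y113.780
M4 S491
G1 X62.546 Y99.419 F1596
G1 X55.071 Y93.812 F1596
G1 X56.522 Y93.977 F1596
M5
G0 X0.000 Y0.000

viewBox `0 0 88.494 173.343` with mm width/height → 1 unit = 1 mm. Flip: y_m = 173.343 − y_svg.

**Shape 1** — `<path>` closed polygon, stroke `#ff8800` → score (S491, F1596). Machine vertices: (19.990,105.172) → (30.095,58.519) → (22.217,64.062) → (32.384,136.632) → (19.990,105.172). Closed: final G1 returns to the first vertex.

**Shape 2** — `<polygon>` rectangle, stroke `#ff8800` → score (S491, F1596). Machine vertices: (41.847,119.346) → (60.123,119.346) → (60.123,71.124) → (41.847,71.124) → (41.847,119.346). Closed: final G1 returns to the first vertex.

**Shape 3** — `<path>` closed polygon, stroke `#ff8800` → score (S491, F1596). Machine vertices: (81.791,66.093) → (29.378,122.643) → (17.244,143.834) → (49.680,74.008) → (81.791,66.093). Closed: final G1 returns to the first vertex.

**Shape 4** — `<path>` cubic bezier, stroke `#ff8800` → score (S491, F1596). Control points (SVG): P0=(53.096,59.563), P1=(79.626,79.293), P2=(41.990,81.425), P3=(56.522,79.366); sampled at t=k/3. Machine vertices: (53.096,113.780) → (62.546,99.419) → (55.071,93.812) → (56.522,93.977). Open path.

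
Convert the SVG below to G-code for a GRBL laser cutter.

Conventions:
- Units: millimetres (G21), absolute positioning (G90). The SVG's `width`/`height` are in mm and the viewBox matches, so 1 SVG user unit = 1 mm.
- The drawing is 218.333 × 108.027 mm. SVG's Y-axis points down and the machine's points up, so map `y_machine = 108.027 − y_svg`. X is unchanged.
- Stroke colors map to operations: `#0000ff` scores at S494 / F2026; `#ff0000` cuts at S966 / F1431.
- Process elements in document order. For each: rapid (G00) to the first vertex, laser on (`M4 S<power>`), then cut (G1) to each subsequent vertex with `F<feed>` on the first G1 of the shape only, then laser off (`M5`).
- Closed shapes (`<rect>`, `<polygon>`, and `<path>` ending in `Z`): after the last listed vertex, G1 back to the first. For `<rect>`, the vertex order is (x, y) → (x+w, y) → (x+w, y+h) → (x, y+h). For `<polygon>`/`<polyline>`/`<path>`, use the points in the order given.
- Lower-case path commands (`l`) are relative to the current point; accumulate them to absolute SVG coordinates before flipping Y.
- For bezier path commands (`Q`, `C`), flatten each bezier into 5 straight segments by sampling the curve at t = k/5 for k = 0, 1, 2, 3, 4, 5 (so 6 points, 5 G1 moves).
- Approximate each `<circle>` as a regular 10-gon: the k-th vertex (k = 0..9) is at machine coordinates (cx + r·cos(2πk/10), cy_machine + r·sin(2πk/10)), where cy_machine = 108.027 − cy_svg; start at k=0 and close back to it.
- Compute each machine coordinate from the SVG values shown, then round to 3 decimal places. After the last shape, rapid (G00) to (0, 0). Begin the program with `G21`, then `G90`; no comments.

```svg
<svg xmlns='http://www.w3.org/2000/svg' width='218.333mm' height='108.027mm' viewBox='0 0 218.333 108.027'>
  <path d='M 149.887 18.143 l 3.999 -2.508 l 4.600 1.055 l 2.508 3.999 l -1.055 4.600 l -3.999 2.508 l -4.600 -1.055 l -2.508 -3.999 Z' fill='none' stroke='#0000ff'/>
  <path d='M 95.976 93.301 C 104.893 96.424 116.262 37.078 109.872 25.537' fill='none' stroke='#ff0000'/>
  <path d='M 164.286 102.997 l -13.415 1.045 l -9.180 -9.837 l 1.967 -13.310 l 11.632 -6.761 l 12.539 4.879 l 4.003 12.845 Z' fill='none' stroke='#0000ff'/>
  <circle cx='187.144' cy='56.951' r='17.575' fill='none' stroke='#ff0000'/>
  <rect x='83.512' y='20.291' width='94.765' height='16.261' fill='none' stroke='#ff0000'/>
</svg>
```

1 u = 1 mm; y_m = 108.027 − y.

[1] `<path>` regular polygon, #0000ff→score S494 F2026: (149.887,89.884) → (153.886,92.392) → (158.486,91.337) → (160.994,87.338) → (159.939,82.738) → (155.940,80.230) → (151.340,81.285) → (148.832,85.284) → (149.887,89.884) (closed)

[2] `<path>` cubic bezier, #ff0000→cut S966 F1431: (95.976,14.726) → (101.459,19.466) → (106.560,33.906) → (110.309,52.752) → (111.737,70.711) → (109.872,82.490)

[3] `<path>` regular polygon, #0000ff→score S494 F2026: (164.286,5.030) → (150.871,3.985) → (141.691,13.822) → (143.658,27.132) → (155.290,33.893) → (167.829,29.014) → (171.832,16.169) → (164.286,5.030) (closed)

[4] `<circle>` circle, #ff0000→cut S966 F1431: (204.719,51.076) → (201.362,61.406) → (192.575,67.791) → (181.713,67.791) → (172.926,61.406) → (169.569,51.076) → (172.926,40.746) → (181.713,34.361) → (192.575,34.361) → (201.362,40.746) → (204.719,51.076) (closed)

[5] `<rect>` rectangle, #ff0000→cut S966 F1431: (83.512,87.736) → (178.277,87.736) → (178.277,71.475) → (83.512,71.475) → (83.512,87.736) (closed)

G21
G90
G00 X149.887 Y89.884
M4 S494
G1 X153.886 Y92.392 F2026
G1 X158.486 Y91.337
G1 X160.994 Y87.338
G1 X159.939 Y82.738
G1 X155.940 Y80.230
G1 X151.340 Y81.285
G1 X148.832 Y85.284
G1 X149.887 Y89.884
M5
G00 X95.976 Y14.726
M4 S966
G1 X101.459 Y19.466 F1431
G1 X106.560 Y33.906
G1 X110.309 Y52.752
G1 X111.737 Y70.711
G1 X109.872 Y82.490
M5
G00 X164.286 Y5.030
M4 S494
G1 X150.871 Y3.985 F2026
G1 X141.691 Y13.822
G1 X143.658 Y27.132
G1 X155.290 Y33.893
G1 X167.829 Y29.014
G1 X171.832 Y16.169
G1 X164.286 Y5.030
M5
G00 X204.719 Y51.076
M4 S966
G1 X201.362 Y61.406 F1431
G1 X192.575 Y67.791
G1 X181.713 Y67.791
G1 X172.926 Y61.406
G1 X169.569 Y51.076
G1 X172.926 Y40.746
G1 X181.713 Y34.361
G1 X192.575 Y34.361
G1 X201.362 Y40.746
G1 X204.719 Y51.076
M5
G00 X83.512 Y87.736
M4 S966
G1 X178.277 Y87.736 F1431
G1 X178.277 Y71.475
G1 X83.512 Y71.475
G1 X83.512 Y87.736
M5
G00 X0.000 Y0.000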